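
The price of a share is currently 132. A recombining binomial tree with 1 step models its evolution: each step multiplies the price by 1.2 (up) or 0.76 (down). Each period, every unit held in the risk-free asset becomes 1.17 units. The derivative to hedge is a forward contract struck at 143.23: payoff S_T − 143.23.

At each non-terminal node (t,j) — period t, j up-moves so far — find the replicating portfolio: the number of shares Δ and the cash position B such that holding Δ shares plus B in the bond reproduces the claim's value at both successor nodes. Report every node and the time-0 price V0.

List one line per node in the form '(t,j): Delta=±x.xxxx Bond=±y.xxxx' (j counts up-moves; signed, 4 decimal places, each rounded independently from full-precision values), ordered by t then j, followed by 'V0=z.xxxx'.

Under the risk-neutral measure, an up-move has probability p* = (R−d)/(u−d) = 0.9318 and values discount at R = 1.17.
Payoff layer (t=1): V(1,0)=-42.9100, V(1,1)=15.1700
Node (0,0) S=132.0000: V=(p*·15.1700+(1−p*)·-42.9100)/1.17=9.5812; Δ=(15.1700−-42.9100)/(158.4000−100.3200)=1.0000; B=V−Δ·S=-122.4188
Each (Δ,B) replicates both successor values, so the strategy is self-financing and V0 is arbitrage-free.

(0,0): Delta=1.0000 Bond=-122.4188
V0=9.5812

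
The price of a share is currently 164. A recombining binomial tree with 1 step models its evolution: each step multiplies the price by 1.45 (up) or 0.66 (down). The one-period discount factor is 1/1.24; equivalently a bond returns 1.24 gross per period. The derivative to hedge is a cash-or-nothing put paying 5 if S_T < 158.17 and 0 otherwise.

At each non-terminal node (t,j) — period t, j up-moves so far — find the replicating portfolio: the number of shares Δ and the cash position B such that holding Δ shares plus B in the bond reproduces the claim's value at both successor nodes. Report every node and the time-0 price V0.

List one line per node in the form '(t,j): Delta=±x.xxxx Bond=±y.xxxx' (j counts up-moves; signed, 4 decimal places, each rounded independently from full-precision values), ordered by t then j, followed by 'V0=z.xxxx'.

Risk-neutral probability p* = (R−d)/(u−d) = (1.24−0.66)/(1.45−0.66) = 0.7342.
Payoff layer (t=1): V(1,0)=5.0000, V(1,1)=0.0000
  t=0,j=0: stock 164.0000 → up 237.8000 (V=0.0000), down 108.2400 (V=5.0000). Price 1.0719; hedge Δ=-0.0386, bond B=7.4010.
Self-financing check: at every node Δ·S+B equals the discounted successor values.

(0,0): Delta=-0.0386 Bond=7.4010
V0=1.0719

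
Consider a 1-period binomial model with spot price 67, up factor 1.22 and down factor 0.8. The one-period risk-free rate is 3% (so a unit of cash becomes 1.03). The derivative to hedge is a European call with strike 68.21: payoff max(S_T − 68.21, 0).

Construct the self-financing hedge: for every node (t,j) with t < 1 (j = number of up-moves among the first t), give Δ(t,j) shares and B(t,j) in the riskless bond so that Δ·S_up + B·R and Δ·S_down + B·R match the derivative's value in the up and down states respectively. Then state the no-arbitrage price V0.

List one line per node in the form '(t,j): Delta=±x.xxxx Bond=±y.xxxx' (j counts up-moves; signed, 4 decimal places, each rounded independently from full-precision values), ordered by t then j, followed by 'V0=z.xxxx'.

Since d<R<u, set p* = (R−d)/(u−d) = 0.5476; price each node as the discounted p*-expectation of its children.
Terminal payoffs: V(1,0)=0.0000, V(1,1)=13.5300
  t=0,j=0: stock 67.0000 → up 81.7400 (V=13.5300), down 53.6000 (V=0.0000). Price 7.1935; hedge Δ=0.4808, bond B=-25.0208.
The time-0 hedge costs 7.1935, which is the no-arbitrage price.

(0,0): Delta=0.4808 Bond=-25.0208
V0=7.1935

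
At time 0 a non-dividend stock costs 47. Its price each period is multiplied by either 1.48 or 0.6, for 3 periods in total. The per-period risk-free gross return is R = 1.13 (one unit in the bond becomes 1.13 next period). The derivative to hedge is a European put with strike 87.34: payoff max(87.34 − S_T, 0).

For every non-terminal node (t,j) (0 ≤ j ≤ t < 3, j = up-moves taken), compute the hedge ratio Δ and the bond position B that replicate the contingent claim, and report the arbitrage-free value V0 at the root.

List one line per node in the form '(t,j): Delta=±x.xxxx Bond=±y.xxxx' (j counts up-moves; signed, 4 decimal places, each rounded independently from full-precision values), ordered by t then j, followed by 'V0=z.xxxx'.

No-arbitrage ⇒ martingale measure with p* = (R−d)/(u−d) = 0.6023.
Payoff layer (t=3): V(3,0)=77.1880, V(3,1)=62.2984, V(3,2)=25.5707, V(3,3)=0.0000
(2,0): S=16.9200. Δ = (V_up−V_dn)/(S_up−S_dn) = (62.2984−77.1880)/(25.0416−10.1520) = -1.0000. V = [p*·62.2984 + (1−p*)·77.1880]/1.13 = 60.3720. B = V − Δ·S = 77.2920.
(2,1): S=41.7360. Δ = (V_up−V_dn)/(S_up−S_dn) = (25.5707−62.2984)/(61.7693−25.0416) = -1.0000. V = [p*·25.5707 + (1−p*)·62.2984]/1.13 = 35.5560. B = V − Δ·S = 77.2920.
(2,2): S=102.9488. Δ = (V_up−V_dn)/(S_up−S_dn) = (0.0000−25.5707)/(152.3642−61.7693) = -0.2823. V = [p*·0.0000 + (1−p*)·25.5707]/1.13 = 9.0002. B = V − Δ·S = 38.0578.
(1,0): S=28.2000. Δ = (V_up−V_dn)/(S_up−S_dn) = (35.5560−60.3720)/(41.7360−16.9200) = -1.0000. V = [p*·35.5560 + (1−p*)·60.3720]/1.13 = 40.2000. B = V − Δ·S = 68.4000.
(1,1): S=69.5600. Δ = (V_up−V_dn)/(S_up−S_dn) = (9.0002−35.5560)/(102.9488−41.7360) = -0.4338. V = [p*·9.0002 + (1−p*)·35.5560]/1.13 = 17.3116. B = V − Δ·S = 47.4888.
(0,0): S=47.0000. Δ = (V_up−V_dn)/(S_up−S_dn) = (17.3116−40.2000)/(69.5600−28.2000) = -0.5534. V = [p*·17.3116 + (1−p*)·40.2000]/1.13 = 23.3761. B = V − Δ·S = 49.3856.
Root portfolio cost Δ·47+B reproduces V0=23.3761.

(0,0): Delta=-0.5534 Bond=49.3856
(1,0): Delta=-1.0000 Bond=68.4000
(1,1): Delta=-0.4338 Bond=47.4888
(2,0): Delta=-1.0000 Bond=77.2920
(2,1): Delta=-1.0000 Bond=77.2920
(2,2): Delta=-0.2823 Bond=38.0578
V0=23.3761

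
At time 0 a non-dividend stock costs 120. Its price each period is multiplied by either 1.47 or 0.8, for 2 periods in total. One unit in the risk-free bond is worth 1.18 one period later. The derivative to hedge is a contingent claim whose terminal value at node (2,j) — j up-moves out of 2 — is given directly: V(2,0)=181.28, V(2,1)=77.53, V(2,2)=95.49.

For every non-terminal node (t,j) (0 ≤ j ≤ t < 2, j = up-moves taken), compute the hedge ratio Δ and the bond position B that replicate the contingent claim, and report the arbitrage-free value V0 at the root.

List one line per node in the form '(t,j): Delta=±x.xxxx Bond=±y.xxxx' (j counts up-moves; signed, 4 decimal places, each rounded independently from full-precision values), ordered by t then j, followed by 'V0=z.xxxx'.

(0,0): Delta=-0.3660 Bond=117.7061
(1,0): Delta=-1.6130 Bond=258.6107
(1,1): Delta=0.1520 Bond=47.5299
V0=73.7895

Since d<R<u, set p* = (R−d)/(u−d) = 0.5672; price each node as the discounted p*-expectation of its children.
At expiry t=2: V(2,0)=181.2800, V(2,1)=77.5300, V(2,2)=95.4900
  t=1,j=0: stock 96.0000 → up 141.1200 (V=77.5300), down 76.8000 (V=181.2800). Price 103.7599; hedge Δ=-1.6130, bond B=258.6107.
  t=1,j=1: stock 176.4000 → up 259.3080 (V=95.4900), down 141.1200 (V=77.5300). Price 74.3358; hedge Δ=0.1520, bond B=47.5299.
  t=0,j=0: stock 120.0000 → up 176.4000 (V=74.3358), down 96.0000 (V=103.7599). Price 73.7895; hedge Δ=-0.3660, bond B=117.7061.
The time-0 hedge costs 73.7895, which is the no-arbitrage price.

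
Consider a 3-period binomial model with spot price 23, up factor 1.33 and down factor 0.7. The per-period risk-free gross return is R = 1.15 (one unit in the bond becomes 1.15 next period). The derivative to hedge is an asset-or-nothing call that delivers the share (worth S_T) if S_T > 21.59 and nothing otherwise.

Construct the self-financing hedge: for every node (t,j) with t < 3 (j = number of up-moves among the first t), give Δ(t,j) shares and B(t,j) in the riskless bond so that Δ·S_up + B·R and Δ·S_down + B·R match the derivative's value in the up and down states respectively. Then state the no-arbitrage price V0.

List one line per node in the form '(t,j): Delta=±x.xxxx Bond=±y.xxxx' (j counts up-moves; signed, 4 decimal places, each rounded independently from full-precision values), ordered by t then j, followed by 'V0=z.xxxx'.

(0,0): Delta=1.2890 Bond=-8.4923
(1,0): Delta=1.7440 Bond=-17.0908
(1,1): Delta=1.1932 Bond=-6.8363
(2,0): Delta=0.0000 Bond=0.0000
(2,1): Delta=2.1111 Bond=-27.5162
(2,2): Delta=1.0000 Bond=0.0000
V0=21.1550

Since d<R<u, set p* = (R−d)/(u−d) = 0.7143; price each node as the discounted p*-expectation of its children.
At expiry t=3: V(3,0)=0.0000, V(3,1)=0.0000, V(3,2)=28.4793, V(3,3)=54.1107
Node (2,0) S=11.2700: V=(p*·0.0000+(1−p*)·0.0000)/1.15=0.0000; Δ=(0.0000−0.0000)/(14.9891−7.8890)=0.0000; B=V−Δ·S=0.0000
Node (2,1) S=21.4130: V=(p*·28.4793+(1−p*)·0.0000)/1.15=17.6890; Δ=(28.4793−0.0000)/(28.4793−14.9891)=2.1111; B=V−Δ·S=-27.5162
Node (2,2) S=40.6847: V=(p*·54.1107+(1−p*)·28.4793)/1.15=40.6847; Δ=(54.1107−28.4793)/(54.1107−28.4793)=1.0000; B=V−Δ·S=0.0000
Node (1,0) S=16.1000: V=(p*·17.6890+(1−p*)·0.0000)/1.15=10.9870; Δ=(17.6890−0.0000)/(21.4130−11.2700)=1.7440; B=V−Δ·S=-17.0908
Node (1,1) S=30.5900: V=(p*·40.6847+(1−p*)·17.6890)/1.15=29.6648; Δ=(40.6847−17.6890)/(40.6847−21.4130)=1.1932; B=V−Δ·S=-6.8363
Node (0,0) S=23.0000: V=(p*·29.6648+(1−p*)·10.9870)/1.15=21.1550; Δ=(29.6648−10.9870)/(30.5900−16.1000)=1.2890; B=V−Δ·S=-8.4923
The time-0 hedge costs 21.1550, which is the no-arbitrage price.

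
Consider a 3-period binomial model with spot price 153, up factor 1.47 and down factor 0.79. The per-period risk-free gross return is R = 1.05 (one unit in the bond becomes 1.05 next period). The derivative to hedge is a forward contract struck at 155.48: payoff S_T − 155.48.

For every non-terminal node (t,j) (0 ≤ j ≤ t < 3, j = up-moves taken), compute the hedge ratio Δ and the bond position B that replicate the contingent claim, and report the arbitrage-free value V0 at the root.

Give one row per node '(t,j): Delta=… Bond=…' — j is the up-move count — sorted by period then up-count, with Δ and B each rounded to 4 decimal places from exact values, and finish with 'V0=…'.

(0,0): Delta=1.0000 Bond=-134.3095
(1,0): Delta=1.0000 Bond=-141.0249
(1,1): Delta=1.0000 Bond=-141.0249
(2,0): Delta=1.0000 Bond=-148.0762
(2,1): Delta=1.0000 Bond=-148.0762
(2,2): Delta=1.0000 Bond=-148.0762
V0=18.6905

Risk-neutral probability p* = (R−d)/(u−d) = (1.05−0.79)/(1.47−0.79) = 0.3824.
Payoff layer (t=3): V(3,0)=-80.0450, V(3,1)=-15.1137, V(3,2)=105.7080, V(3,3)=330.5280
(2,0): S=95.4873. Δ = (V_up−V_dn)/(S_up−S_dn) = (-15.1137−-80.0450)/(140.3663−75.4350) = 1.0000. V = [p*·-15.1137 + (1−p*)·-80.0450]/1.05 = -52.5889. B = V − Δ·S = -148.0762.
(2,1): S=177.6789. Δ = (V_up−V_dn)/(S_up−S_dn) = (105.7080−-15.1137)/(261.1880−140.3663) = 1.0000. V = [p*·105.7080 + (1−p*)·-15.1137]/1.05 = 29.6027. B = V − Δ·S = -148.0762.
(2,2): S=330.6177. Δ = (V_up−V_dn)/(S_up−S_dn) = (330.5280−105.7080)/(486.0080−261.1880) = 1.0000. V = [p*·330.5280 + (1−p*)·105.7080]/1.05 = 182.5415. B = V − Δ·S = -148.0762.
(1,0): S=120.8700. Δ = (V_up−V_dn)/(S_up−S_dn) = (29.6027−-52.5889)/(177.6789−95.4873) = 1.0000. V = [p*·29.6027 + (1−p*)·-52.5889]/1.05 = -20.1549. B = V − Δ·S = -141.0249.
(1,1): S=224.9100. Δ = (V_up−V_dn)/(S_up−S_dn) = (182.5415−29.6027)/(330.6177−177.6789) = 1.0000. V = [p*·182.5415 + (1−p*)·29.6027]/1.05 = 83.8851. B = V − Δ·S = -141.0249.
(0,0): S=153.0000. Δ = (V_up−V_dn)/(S_up−S_dn) = (83.8851−-20.1549)/(224.9100−120.8700) = 1.0000. V = [p*·83.8851 + (1−p*)·-20.1549]/1.05 = 18.6905. B = V − Δ·S = -134.3095.
Self-financing check: at every node Δ·S+B equals the discounted successor values.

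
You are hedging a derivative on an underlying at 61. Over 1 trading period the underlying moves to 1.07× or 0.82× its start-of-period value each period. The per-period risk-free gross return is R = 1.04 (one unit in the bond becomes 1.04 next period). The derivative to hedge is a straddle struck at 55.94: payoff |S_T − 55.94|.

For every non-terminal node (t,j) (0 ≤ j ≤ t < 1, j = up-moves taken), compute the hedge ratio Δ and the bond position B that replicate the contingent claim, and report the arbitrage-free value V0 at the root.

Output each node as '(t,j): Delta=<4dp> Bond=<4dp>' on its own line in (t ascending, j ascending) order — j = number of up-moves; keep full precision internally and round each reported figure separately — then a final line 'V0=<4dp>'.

(0,0): Delta=0.2236 Bond=-5.0623
V0=8.5777

Risk-neutral probability p* = (R−d)/(u−d) = (1.04−0.82)/(1.07−0.82) = 0.8800.
Terminal values V(1,·): V(1,0)=5.9200, V(1,1)=9.3300
(0,0): S=61.0000. Δ = (V_up−V_dn)/(S_up−S_dn) = (9.3300−5.9200)/(65.2700−50.0200) = 0.2236. V = [p*·9.3300 + (1−p*)·5.9200]/1.04 = 8.5777. B = V − Δ·S = -5.0623.
The time-0 hedge costs 8.5777, which is the no-arbitrage price.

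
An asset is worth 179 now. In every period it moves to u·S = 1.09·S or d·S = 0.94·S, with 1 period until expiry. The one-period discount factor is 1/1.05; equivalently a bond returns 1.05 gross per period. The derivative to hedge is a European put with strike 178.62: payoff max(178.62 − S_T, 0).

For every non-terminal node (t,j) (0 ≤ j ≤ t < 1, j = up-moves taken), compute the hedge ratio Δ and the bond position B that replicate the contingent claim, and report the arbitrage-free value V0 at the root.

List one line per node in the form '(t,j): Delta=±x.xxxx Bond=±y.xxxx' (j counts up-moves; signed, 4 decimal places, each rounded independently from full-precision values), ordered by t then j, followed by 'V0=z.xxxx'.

(0,0): Delta=-0.3858 Bond=71.6978
V0=2.6311

Risk-neutral probability p* = (R−d)/(u−d) = (1.05−0.94)/(1.09−0.94) = 0.7333.
Terminal payoffs: V(1,0)=10.3600, V(1,1)=0.0000
(0,0): S=179.0000. Δ = (V_up−V_dn)/(S_up−S_dn) = (0.0000−10.3600)/(195.1100−168.2600) = -0.3858. V = [p*·0.0000 + (1−p*)·10.3600]/1.05 = 2.6311. B = V − Δ·S = 71.6978.
Root portfolio cost Δ·179+B reproduces V0=2.6311.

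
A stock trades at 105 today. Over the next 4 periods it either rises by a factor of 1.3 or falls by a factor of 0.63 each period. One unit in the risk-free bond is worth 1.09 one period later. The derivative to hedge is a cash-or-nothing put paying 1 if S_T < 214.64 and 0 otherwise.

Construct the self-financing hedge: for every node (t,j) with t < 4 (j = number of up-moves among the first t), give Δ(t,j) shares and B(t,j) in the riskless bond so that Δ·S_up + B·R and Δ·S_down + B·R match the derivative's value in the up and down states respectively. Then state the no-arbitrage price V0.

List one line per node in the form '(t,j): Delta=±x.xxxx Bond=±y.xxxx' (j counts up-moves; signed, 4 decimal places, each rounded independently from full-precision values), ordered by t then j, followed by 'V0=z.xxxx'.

(0,0): Delta=-0.0036 Bond=0.9240
(1,0): Delta=0.0000 Bond=0.7722
(1,1): Delta=-0.0043 Bond=1.1144
(2,0): Delta=0.0000 Bond=0.8417
(2,1): Delta=0.0000 Bond=0.8417
(2,2): Delta=-0.0053 Bond=1.3851
(3,0): Delta=0.0000 Bond=0.9174
(3,1): Delta=0.0000 Bond=0.9174
(3,2): Delta=0.0000 Bond=0.9174
(3,3): Delta=-0.0065 Bond=1.7801
V0=0.5510

No-arbitrage ⇒ martingale measure with p* = (R−d)/(u−d) = 0.6866.
Terminal payoffs: V(4,0)=1.0000, V(4,1)=1.0000, V(4,2)=1.0000, V(4,3)=1.0000, V(4,4)=0.0000
(3,0): S=26.2549. Δ = (V_up−V_dn)/(S_up−S_dn) = (1.0000−1.0000)/(34.1314−16.5406) = 0.0000. V = [p*·1.0000 + (1−p*)·1.0000]/1.09 = 0.9174. B = V − Δ·S = 0.9174.
(3,1): S=54.1769. Δ = (V_up−V_dn)/(S_up−S_dn) = (1.0000−1.0000)/(70.4299−34.1314) = 0.0000. V = [p*·1.0000 + (1−p*)·1.0000]/1.09 = 0.9174. B = V − Δ·S = 0.9174.
(3,2): S=111.7935. Δ = (V_up−V_dn)/(S_up−S_dn) = (1.0000−1.0000)/(145.3316−70.4299) = 0.0000. V = [p*·1.0000 + (1−p*)·1.0000]/1.09 = 0.9174. B = V − Δ·S = 0.9174.
(3,3): S=230.6850. Δ = (V_up−V_dn)/(S_up−S_dn) = (0.0000−1.0000)/(299.8905−145.3315) = -0.0065. V = [p*·0.0000 + (1−p*)·1.0000]/1.09 = 0.2876. B = V − Δ·S = 1.7801.
(2,0): S=41.6745. Δ = (V_up−V_dn)/(S_up−S_dn) = (0.9174−0.9174)/(54.1769−26.2549) = 0.0000. V = [p*·0.9174 + (1−p*)·0.9174]/1.09 = 0.8417. B = V − Δ·S = 0.8417.
(2,1): S=85.9950. Δ = (V_up−V_dn)/(S_up−S_dn) = (0.9174−0.9174)/(111.7935−54.1769) = 0.0000. V = [p*·0.9174 + (1−p*)·0.9174]/1.09 = 0.8417. B = V − Δ·S = 0.8417.
(2,2): S=177.4500. Δ = (V_up−V_dn)/(S_up−S_dn) = (0.2876−0.9174)/(230.6850−111.7935) = -0.0053. V = [p*·0.2876 + (1−p*)·0.9174]/1.09 = 0.4449. B = V − Δ·S = 1.3851.
(1,0): S=66.1500. Δ = (V_up−V_dn)/(S_up−S_dn) = (0.8417−0.8417)/(85.9950−41.6745) = 0.0000. V = [p*·0.8417 + (1−p*)·0.8417]/1.09 = 0.7722. B = V − Δ·S = 0.7722.
(1,1): S=136.5000. Δ = (V_up−V_dn)/(S_up−S_dn) = (0.4449−0.8417)/(177.4500−85.9950) = -0.0043. V = [p*·0.4449 + (1−p*)·0.8417]/1.09 = 0.5223. B = V − Δ·S = 1.1144.
(0,0): S=105.0000. Δ = (V_up−V_dn)/(S_up−S_dn) = (0.5223−0.7722)/(136.5000−66.1500) = -0.0036. V = [p*·0.5223 + (1−p*)·0.7722]/1.09 = 0.5510. B = V − Δ·S = 0.9240.
Self-financing check: at every node Δ·S+B equals the discounted successor values.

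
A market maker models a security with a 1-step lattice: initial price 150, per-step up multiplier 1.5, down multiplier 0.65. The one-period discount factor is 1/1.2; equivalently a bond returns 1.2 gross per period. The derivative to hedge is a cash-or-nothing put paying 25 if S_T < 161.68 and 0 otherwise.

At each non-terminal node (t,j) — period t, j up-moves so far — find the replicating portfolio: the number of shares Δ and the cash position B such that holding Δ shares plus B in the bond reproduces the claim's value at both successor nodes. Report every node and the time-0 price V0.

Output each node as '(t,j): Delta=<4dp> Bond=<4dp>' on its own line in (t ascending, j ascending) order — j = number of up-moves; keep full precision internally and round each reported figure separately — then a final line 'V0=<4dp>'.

Since d<R<u, set p* = (R−d)/(u−d) = 0.6471; price each node as the discounted p*-expectation of its children.
Terminal payoffs: V(1,0)=25.0000, V(1,1)=0.0000
(0,0): S=150.0000. Δ = (V_up−V_dn)/(S_up−S_dn) = (0.0000−25.0000)/(225.0000−97.5000) = -0.1961. V = [p*·0.0000 + (1−p*)·25.0000]/1.2 = 7.3529. B = V − Δ·S = 36.7647.
Each (Δ,B) replicates both successor values, so the strategy is self-financing and V0 is arbitrage-free.

(0,0): Delta=-0.1961 Bond=36.7647
V0=7.3529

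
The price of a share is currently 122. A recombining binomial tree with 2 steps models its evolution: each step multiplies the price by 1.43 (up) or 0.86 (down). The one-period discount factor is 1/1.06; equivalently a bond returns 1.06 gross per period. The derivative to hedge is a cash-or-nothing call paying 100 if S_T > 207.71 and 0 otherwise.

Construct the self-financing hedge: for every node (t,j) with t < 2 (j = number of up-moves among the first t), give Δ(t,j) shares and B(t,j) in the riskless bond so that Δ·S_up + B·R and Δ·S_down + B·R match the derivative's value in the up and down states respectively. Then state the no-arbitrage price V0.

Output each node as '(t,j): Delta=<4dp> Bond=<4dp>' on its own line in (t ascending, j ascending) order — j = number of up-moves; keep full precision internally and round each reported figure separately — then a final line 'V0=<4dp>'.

Since d<R<u, set p* = (R−d)/(u−d) = 0.3509; price each node as the discounted p*-expectation of its children.
Terminal values V(2,·): V(2,0)=0.0000, V(2,1)=0.0000, V(2,2)=100.0000
  t=1,j=0: stock 104.9200 → up 150.0356 (V=0.0000), down 90.2312 (V=0.0000). Price 0.0000; hedge Δ=0.0000, bond B=0.0000.
  t=1,j=1: stock 174.4600 → up 249.4778 (V=100.0000), down 150.0356 (V=0.0000). Price 33.1016; hedge Δ=1.0056, bond B=-142.3370.
  t=0,j=0: stock 122.0000 → up 174.4600 (V=33.1016), down 104.9200 (V=0.0000). Price 10.9572; hedge Δ=0.4760, bond B=-47.1158.
Self-financing check: at every node Δ·S+B equals the discounted successor values.

(0,0): Delta=0.4760 Bond=-47.1158
(1,0): Delta=0.0000 Bond=0.0000
(1,1): Delta=1.0056 Bond=-142.3370
V0=10.9572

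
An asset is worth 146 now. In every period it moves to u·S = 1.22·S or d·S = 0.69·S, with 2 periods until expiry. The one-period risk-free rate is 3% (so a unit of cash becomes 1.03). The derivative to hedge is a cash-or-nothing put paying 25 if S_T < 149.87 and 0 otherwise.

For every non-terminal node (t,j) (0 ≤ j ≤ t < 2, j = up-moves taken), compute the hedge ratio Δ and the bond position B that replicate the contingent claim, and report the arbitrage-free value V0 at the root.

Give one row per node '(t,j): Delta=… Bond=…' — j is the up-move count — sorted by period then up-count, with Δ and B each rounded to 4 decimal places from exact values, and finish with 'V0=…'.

Since d<R<u, set p* = (R−d)/(u−d) = 0.6415; price each node as the discounted p*-expectation of its children.
Terminal values V(2,·): V(2,0)=25.0000, V(2,1)=25.0000, V(2,2)=0.0000
  t=1,j=0: stock 100.7400 → up 122.9028 (V=25.0000), down 69.5106 (V=25.0000). Price 24.2718; hedge Δ=0.0000, bond B=24.2718.
  t=1,j=1: stock 178.1200 → up 217.3064 (V=0.0000), down 122.9028 (V=25.0000). Price 8.7012; hedge Δ=-0.2648, bond B=55.8710.
  t=0,j=0: stock 146.0000 → up 178.1200 (V=8.7012), down 100.7400 (V=24.2718). Price 13.8671; hedge Δ=-0.2012, bond B=43.2457.
The time-0 hedge costs 13.8671, which is the no-arbitrage price.

(0,0): Delta=-0.2012 Bond=43.2457
(1,0): Delta=0.0000 Bond=24.2718
(1,1): Delta=-0.2648 Bond=55.8710
V0=13.8671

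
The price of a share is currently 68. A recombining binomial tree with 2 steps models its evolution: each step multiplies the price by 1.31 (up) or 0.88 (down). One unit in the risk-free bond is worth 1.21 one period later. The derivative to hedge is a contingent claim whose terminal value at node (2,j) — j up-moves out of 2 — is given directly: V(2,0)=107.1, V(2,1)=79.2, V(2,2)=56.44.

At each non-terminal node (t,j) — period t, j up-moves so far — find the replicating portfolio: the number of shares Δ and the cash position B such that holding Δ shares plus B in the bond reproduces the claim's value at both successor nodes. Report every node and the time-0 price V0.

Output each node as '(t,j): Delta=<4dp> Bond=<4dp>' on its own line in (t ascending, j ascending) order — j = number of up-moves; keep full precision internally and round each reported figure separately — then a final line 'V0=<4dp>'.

Risk-neutral probability p* = (R−d)/(u−d) = (1.21−0.88)/(1.31−0.88) = 0.7674.
At expiry t=2: V(2,0)=107.1000, V(2,1)=79.2000, V(2,2)=56.4400
Node (1,0) S=59.8400: V=(p*·79.2000+(1−p*)·107.1000)/1.21=70.8168; Δ=(79.2000−107.1000)/(78.3904−52.6592)=-1.0843; B=V−Δ·S=135.7006
Node (1,1) S=89.0800: V=(p*·56.4400+(1−p*)·79.2000)/1.21=51.0190; Δ=(56.4400−79.2000)/(116.6948−78.3904)=-0.5942; B=V−Δ·S=103.9493
Node (0,0) S=68.0000: V=(p*·51.0190+(1−p*)·70.8168)/1.21=45.9696; Δ=(51.0190−70.8168)/(89.0800−59.8400)=-0.6771; B=V−Δ·S=92.0110
Root portfolio cost Δ·68+B reproduces V0=45.9696.

(0,0): Delta=-0.6771 Bond=92.0110
(1,0): Delta=-1.0843 Bond=135.7006
(1,1): Delta=-0.5942 Bond=103.9493
V0=45.9696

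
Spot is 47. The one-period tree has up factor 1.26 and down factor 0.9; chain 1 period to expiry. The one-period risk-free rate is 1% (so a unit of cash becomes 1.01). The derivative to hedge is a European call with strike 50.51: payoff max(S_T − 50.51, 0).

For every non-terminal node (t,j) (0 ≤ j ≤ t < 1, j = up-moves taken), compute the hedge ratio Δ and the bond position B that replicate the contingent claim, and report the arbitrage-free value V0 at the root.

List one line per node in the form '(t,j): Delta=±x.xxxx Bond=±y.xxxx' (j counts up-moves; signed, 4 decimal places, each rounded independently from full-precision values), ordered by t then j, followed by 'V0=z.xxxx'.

(0,0): Delta=0.5148 Bond=-21.5594
V0=2.6350

The replicating-portfolio and risk-neutral prices coincide; use p* = (1.01−0.9)/(1.26−0.9) = 0.3056 for the latter.
At expiry t=1: V(1,0)=0.0000, V(1,1)=8.7100
Node (0,0) S=47.0000: V=(p*·8.7100+(1−p*)·0.0000)/1.01=2.6350; Δ=(8.7100−0.0000)/(59.2200−42.3000)=0.5148; B=V−Δ·S=-21.5594
Root portfolio cost Δ·47+B reproduces V0=2.6350.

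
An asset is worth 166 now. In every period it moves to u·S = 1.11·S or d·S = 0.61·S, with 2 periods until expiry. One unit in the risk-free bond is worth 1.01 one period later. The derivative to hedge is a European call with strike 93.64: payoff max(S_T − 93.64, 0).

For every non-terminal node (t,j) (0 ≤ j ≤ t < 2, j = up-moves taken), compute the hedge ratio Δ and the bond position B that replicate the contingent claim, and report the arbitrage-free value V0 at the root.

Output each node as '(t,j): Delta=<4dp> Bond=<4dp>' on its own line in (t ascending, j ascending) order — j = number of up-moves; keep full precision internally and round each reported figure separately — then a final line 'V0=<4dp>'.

(0,0): Delta=0.9240 Bond=-77.9228
(1,0): Delta=0.3705 Bond=-22.6589
(1,1): Delta=1.0000 Bond=-92.7129
V0=75.4548

No-arbitrage ⇒ martingale measure with p* = (R−d)/(u−d) = 0.8000.
Payoff layer (t=2): V(2,0)=0.0000, V(2,1)=18.7586, V(2,2)=110.8886
  t=1,j=0: stock 101.2600 → up 112.3986 (V=18.7586), down 61.7686 (V=0.0000). Price 14.8583; hedge Δ=0.3705, bond B=-22.6589.
  t=1,j=1: stock 184.2600 → up 204.5286 (V=110.8886), down 112.3986 (V=18.7586). Price 91.5471; hedge Δ=1.0000, bond B=-92.7129.
  t=0,j=0: stock 166.0000 → up 184.2600 (V=91.5471), down 101.2600 (V=14.8583). Price 75.4548; hedge Δ=0.9240, bond B=-77.9228.
Root portfolio cost Δ·166+B reproduces V0=75.4548.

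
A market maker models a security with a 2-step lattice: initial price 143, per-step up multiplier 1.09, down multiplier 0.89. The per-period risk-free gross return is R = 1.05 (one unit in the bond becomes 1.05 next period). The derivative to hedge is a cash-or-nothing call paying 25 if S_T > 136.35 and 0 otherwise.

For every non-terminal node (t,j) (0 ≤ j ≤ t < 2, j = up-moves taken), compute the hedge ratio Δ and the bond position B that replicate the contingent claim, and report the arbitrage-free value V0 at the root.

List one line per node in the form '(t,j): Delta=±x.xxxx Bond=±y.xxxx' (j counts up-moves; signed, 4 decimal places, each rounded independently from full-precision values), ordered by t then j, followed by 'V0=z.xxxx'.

(0,0): Delta=0.1665 Bond=-2.0408
(1,0): Delta=0.9822 Bond=-105.9524
(1,1): Delta=0.0000 Bond=23.8095
V0=21.7687

The replicating-portfolio and risk-neutral prices coincide; use p* = (1.05−0.89)/(1.09−0.89) = 0.8000 for the latter.
Terminal payoffs: V(2,0)=0.0000, V(2,1)=25.0000, V(2,2)=25.0000
Node (1,0) S=127.2700: V=(p*·25.0000+(1−p*)·0.0000)/1.05=19.0476; Δ=(25.0000−0.0000)/(138.7243−113.2703)=0.9822; B=V−Δ·S=-105.9524
Node (1,1) S=155.8700: V=(p*·25.0000+(1−p*)·25.0000)/1.05=23.8095; Δ=(25.0000−25.0000)/(169.8983−138.7243)=0.0000; B=V−Δ·S=23.8095
Node (0,0) S=143.0000: V=(p*·23.8095+(1−p*)·19.0476)/1.05=21.7687; Δ=(23.8095−19.0476)/(155.8700−127.2700)=0.1665; B=V−Δ·S=-2.0408
Self-financing check: at every node Δ·S+B equals the discounted successor values.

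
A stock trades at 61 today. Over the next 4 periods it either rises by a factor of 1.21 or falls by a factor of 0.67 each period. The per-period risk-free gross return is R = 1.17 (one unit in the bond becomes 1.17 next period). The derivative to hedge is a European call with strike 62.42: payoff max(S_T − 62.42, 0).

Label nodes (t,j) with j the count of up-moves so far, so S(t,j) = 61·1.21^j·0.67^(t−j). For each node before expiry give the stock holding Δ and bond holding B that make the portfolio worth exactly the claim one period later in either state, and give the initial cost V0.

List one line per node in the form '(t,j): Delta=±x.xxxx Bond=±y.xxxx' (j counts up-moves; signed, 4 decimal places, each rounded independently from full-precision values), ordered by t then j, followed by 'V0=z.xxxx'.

No-arbitrage ⇒ martingale measure with p* = (R−d)/(u−d) = 0.9259.
At expiry t=4: V(4,0)=0.0000, V(4,1)=0.0000, V(4,2)=0.0000, V(4,3)=9.9837, V(4,4)=68.3389
(3,0): S=18.3465. Δ = (V_up−V_dn)/(S_up−S_dn) = (0.0000−0.0000)/(22.1993−12.2922) = 0.0000. V = [p*·0.0000 + (1−p*)·0.0000]/1.17 = 0.0000. B = V − Δ·S = 0.0000.
(3,1): S=33.1333. Δ = (V_up−V_dn)/(S_up−S_dn) = (0.0000−0.0000)/(40.0913−22.1993) = 0.0000. V = [p*·0.0000 + (1−p*)·0.0000]/1.17 = 0.0000. B = V − Δ·S = 0.0000.
(3,2): S=59.8378. Δ = (V_up−V_dn)/(S_up−S_dn) = (9.9837−0.0000)/(72.4037−40.0913) = 0.3090. V = [p*·9.9837 + (1−p*)·0.0000]/1.17 = 7.9010. B = V − Δ·S = -10.5873.
(3,3): S=108.0652. Δ = (V_up−V_dn)/(S_up−S_dn) = (68.3389−9.9837)/(130.7589−72.4037) = 1.0000. V = [p*·68.3389 + (1−p*)·9.9837]/1.17 = 54.7148. B = V − Δ·S = -53.3504.
(2,0): S=27.3829. Δ = (V_up−V_dn)/(S_up−S_dn) = (0.0000−0.0000)/(33.1333−18.3465) = 0.0000. V = [p*·0.0000 + (1−p*)·0.0000]/1.17 = 0.0000. B = V − Δ·S = 0.0000.
(2,1): S=49.4527. Δ = (V_up−V_dn)/(S_up−S_dn) = (7.9010−0.0000)/(59.8378−33.1333) = 0.2959. V = [p*·7.9010 + (1−p*)·0.0000]/1.17 = 6.2528. B = V − Δ·S = -8.3787.
(2,2): S=89.3101. Δ = (V_up−V_dn)/(S_up−S_dn) = (54.7148−7.9010)/(108.0652−59.8378) = 0.9707. V = [p*·54.7148 + (1−p*)·7.9010]/1.17 = 43.8009. B = V − Δ·S = -42.8913.
(1,0): S=40.8700. Δ = (V_up−V_dn)/(S_up−S_dn) = (6.2528−0.0000)/(49.4527−27.3829) = 0.2833. V = [p*·6.2528 + (1−p*)·0.0000]/1.17 = 4.9484. B = V − Δ·S = -6.6308.
(1,1): S=73.8100. Δ = (V_up−V_dn)/(S_up−S_dn) = (43.8009−6.2528)/(89.3101−49.4527) = 0.9421. V = [p*·43.8009 + (1−p*)·6.2528]/1.17 = 35.0595. B = V − Δ·S = -34.4742.
(0,0): S=61.0000. Δ = (V_up−V_dn)/(S_up−S_dn) = (35.0595−4.9484)/(73.8100−40.8700) = 0.9141. V = [p*·35.0595 + (1−p*)·4.9484]/1.17 = 28.0590. B = V − Δ·S = -27.7023.
Root portfolio cost Δ·61+B reproduces V0=28.0590.

(0,0): Delta=0.9141 Bond=-27.7023
(1,0): Delta=0.2833 Bond=-6.6308
(1,1): Delta=0.9421 Bond=-34.4742
(2,0): Delta=0.0000 Bond=0.0000
(2,1): Delta=0.2959 Bond=-8.3787
(2,2): Delta=0.9707 Bond=-42.8913
(3,0): Delta=0.0000 Bond=0.0000
(3,1): Delta=0.0000 Bond=0.0000
(3,2): Delta=0.3090 Bond=-10.5873
(3,3): Delta=1.0000 Bond=-53.3504
V0=28.0590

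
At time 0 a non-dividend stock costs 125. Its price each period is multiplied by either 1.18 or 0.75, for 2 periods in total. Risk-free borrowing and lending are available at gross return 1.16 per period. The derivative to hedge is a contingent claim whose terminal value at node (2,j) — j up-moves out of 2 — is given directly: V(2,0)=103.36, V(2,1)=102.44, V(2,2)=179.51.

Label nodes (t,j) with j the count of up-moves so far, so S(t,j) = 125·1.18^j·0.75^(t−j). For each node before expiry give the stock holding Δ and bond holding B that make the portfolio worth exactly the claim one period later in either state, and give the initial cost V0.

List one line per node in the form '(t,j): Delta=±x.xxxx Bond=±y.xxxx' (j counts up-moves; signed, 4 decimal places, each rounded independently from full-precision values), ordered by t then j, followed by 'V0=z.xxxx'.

Since d<R<u, set p* = (R−d)/(u−d) = 0.9535; price each node as the discounted p*-expectation of its children.
Terminal payoffs: V(2,0)=103.3600, V(2,1)=102.4400, V(2,2)=179.5100
Node (1,0) S=93.7500: V=(p*·102.4400+(1−p*)·103.3600)/1.16=88.3472; Δ=(102.4400−103.3600)/(110.6250−70.3125)=-0.0228; B=V−Δ·S=90.4868
Node (1,1) S=147.5000: V=(p*·179.5100+(1−p*)·102.4400)/1.16=151.6598; Δ=(179.5100−102.4400)/(174.0500−110.6250)=1.2151; B=V−Δ·S=-27.5728
Node (0,0) S=125.0000: V=(p*·151.6598+(1−p*)·88.3472)/1.16=128.2026; Δ=(151.6598−88.3472)/(147.5000−93.7500)=1.1779; B=V−Δ·S=-19.0359
Check: Δ(0,0)·S0 + B(0,0) = 128.2026 = V0.

(0,0): Delta=1.1779 Bond=-19.0359
(1,0): Delta=-0.0228 Bond=90.4868
(1,1): Delta=1.2151 Bond=-27.5728
V0=128.2026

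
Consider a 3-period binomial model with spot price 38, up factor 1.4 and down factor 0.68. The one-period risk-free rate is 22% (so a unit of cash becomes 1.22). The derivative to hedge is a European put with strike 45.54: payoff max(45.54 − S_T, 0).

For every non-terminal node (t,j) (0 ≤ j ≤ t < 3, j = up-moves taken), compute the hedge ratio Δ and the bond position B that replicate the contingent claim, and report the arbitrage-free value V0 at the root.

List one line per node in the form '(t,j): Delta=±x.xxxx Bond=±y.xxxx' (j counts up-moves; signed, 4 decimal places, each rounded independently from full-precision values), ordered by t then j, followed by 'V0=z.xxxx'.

(0,0): Delta=-0.2122 Bond=9.9762
(1,0): Delta=-0.8313 Bond=28.1665
(1,1): Delta=-0.1120 Bond=6.8391
(2,0): Delta=-1.0000 Bond=37.3279
(2,1): Delta=-0.8040 Bond=33.3748
(2,2): Delta=0.0000 Bond=0.0000
V0=1.9107

Risk-neutral probability p* = (R−d)/(u−d) = (1.22−0.68)/(1.4−0.68) = 0.7500.
Payoff layer (t=3): V(3,0)=33.5916, V(3,1)=20.9403, V(3,2)=0.0000, V(3,3)=0.0000
(2,0): S=17.5712. Δ = (V_up−V_dn)/(S_up−S_dn) = (20.9403−33.5916)/(24.5997−11.9484) = -1.0000. V = [p*·20.9403 + (1−p*)·33.5916]/1.22 = 19.7567. B = V − Δ·S = 37.3279.
(2,1): S=36.1760. Δ = (V_up−V_dn)/(S_up−S_dn) = (0.0000−20.9403)/(50.6464−24.5997) = -0.8040. V = [p*·0.0000 + (1−p*)·20.9403]/1.22 = 4.2910. B = V − Δ·S = 33.3748.
(2,2): S=74.4800. Δ = (V_up−V_dn)/(S_up−S_dn) = (0.0000−0.0000)/(104.2720−50.6464) = 0.0000. V = [p*·0.0000 + (1−p*)·0.0000]/1.22 = 0.0000. B = V − Δ·S = 0.0000.
(1,0): S=25.8400. Δ = (V_up−V_dn)/(S_up−S_dn) = (4.2910−19.7567)/(36.1760−17.5712) = -0.8313. V = [p*·4.2910 + (1−p*)·19.7567]/1.22 = 6.6864. B = V − Δ·S = 28.1665.
(1,1): S=53.2000. Δ = (V_up−V_dn)/(S_up−S_dn) = (0.0000−4.2910)/(74.4800−36.1760) = -0.1120. V = [p*·0.0000 + (1−p*)·4.2910]/1.22 = 0.8793. B = V − Δ·S = 6.8391.
(0,0): S=38.0000. Δ = (V_up−V_dn)/(S_up−S_dn) = (0.8793−6.6864)/(53.2000−25.8400) = -0.2122. V = [p*·0.8793 + (1−p*)·6.6864]/1.22 = 1.9107. B = V − Δ·S = 9.9762.
Check: Δ(0,0)·S0 + B(0,0) = 1.9107 = V0.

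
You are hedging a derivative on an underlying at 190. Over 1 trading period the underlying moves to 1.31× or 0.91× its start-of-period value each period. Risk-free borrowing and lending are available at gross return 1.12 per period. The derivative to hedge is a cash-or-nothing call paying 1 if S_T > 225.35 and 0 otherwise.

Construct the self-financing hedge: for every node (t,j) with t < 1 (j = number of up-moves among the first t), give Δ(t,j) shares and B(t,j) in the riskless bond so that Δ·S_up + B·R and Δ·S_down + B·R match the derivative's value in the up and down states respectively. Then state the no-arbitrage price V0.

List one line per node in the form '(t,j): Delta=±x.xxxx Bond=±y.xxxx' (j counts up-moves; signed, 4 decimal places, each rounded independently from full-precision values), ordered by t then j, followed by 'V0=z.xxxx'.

(0,0): Delta=0.0132 Bond=-2.0312
V0=0.4688

The replicating-portfolio and risk-neutral prices coincide; use p* = (1.12−0.91)/(1.31−0.91) = 0.5250 for the latter.
Terminal values V(1,·): V(1,0)=0.0000, V(1,1)=1.0000
  t=0,j=0: stock 190.0000 → up 248.9000 (V=1.0000), down 172.9000 (V=0.0000). Price 0.4688; hedge Δ=0.0132, bond B=-2.0312.
Check: Δ(0,0)·S0 + B(0,0) = 0.4688 = V0.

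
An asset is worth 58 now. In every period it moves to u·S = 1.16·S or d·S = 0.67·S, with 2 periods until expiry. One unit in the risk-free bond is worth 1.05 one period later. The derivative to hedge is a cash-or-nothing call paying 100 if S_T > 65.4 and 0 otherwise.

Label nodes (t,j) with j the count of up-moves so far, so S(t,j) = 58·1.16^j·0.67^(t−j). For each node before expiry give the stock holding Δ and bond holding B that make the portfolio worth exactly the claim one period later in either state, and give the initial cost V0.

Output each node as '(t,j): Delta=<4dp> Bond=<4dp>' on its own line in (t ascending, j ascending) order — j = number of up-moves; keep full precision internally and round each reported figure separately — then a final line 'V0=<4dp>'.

(0,0): Delta=2.5988 Bond=-96.1806
(1,0): Delta=0.0000 Bond=0.0000
(1,1): Delta=3.0333 Bond=-130.2235
V0=54.5502

The replicating-portfolio and risk-neutral prices coincide; use p* = (1.05−0.67)/(1.16−0.67) = 0.7755 for the latter.
Payoff layer (t=2): V(2,0)=0.0000, V(2,1)=0.0000, V(2,2)=100.0000
(1,0): S=38.8600. Δ = (V_up−V_dn)/(S_up−S_dn) = (0.0000−0.0000)/(45.0776−26.0362) = 0.0000. V = [p*·0.0000 + (1−p*)·0.0000]/1.05 = 0.0000. B = V − Δ·S = 0.0000.
(1,1): S=67.2800. Δ = (V_up−V_dn)/(S_up−S_dn) = (100.0000−0.0000)/(78.0448−45.0776) = 3.0333. V = [p*·100.0000 + (1−p*)·0.0000]/1.05 = 73.8581. B = V − Δ·S = -130.2235.
(0,0): S=58.0000. Δ = (V_up−V_dn)/(S_up−S_dn) = (73.8581−0.0000)/(67.2800−38.8600) = 2.5988. V = [p*·73.8581 + (1−p*)·0.0000]/1.05 = 54.5502. B = V − Δ·S = -96.1806.
Check: Δ(0,0)·S0 + B(0,0) = 54.5502 = V0.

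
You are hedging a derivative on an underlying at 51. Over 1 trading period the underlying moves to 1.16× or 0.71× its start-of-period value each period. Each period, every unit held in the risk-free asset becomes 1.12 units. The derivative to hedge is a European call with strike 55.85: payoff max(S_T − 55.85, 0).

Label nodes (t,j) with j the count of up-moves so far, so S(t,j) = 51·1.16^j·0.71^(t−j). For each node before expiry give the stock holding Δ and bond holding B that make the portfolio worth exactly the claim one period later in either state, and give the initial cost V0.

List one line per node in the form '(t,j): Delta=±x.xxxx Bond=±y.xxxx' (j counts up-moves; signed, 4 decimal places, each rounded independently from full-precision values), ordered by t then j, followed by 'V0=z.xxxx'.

No-arbitrage ⇒ martingale measure with p* = (R−d)/(u−d) = 0.9111.
Payoff layer (t=1): V(1,0)=0.0000, V(1,1)=3.3100
(0,0): S=51.0000. Δ = (V_up−V_dn)/(S_up−S_dn) = (3.3100−0.0000)/(59.1600−36.2100) = 0.1442. V = [p*·3.3100 + (1−p*)·0.0000]/1.12 = 2.6927. B = V − Δ·S = -4.6629.
Each (Δ,B) replicates both successor values, so the strategy is self-financing and V0 is arbitrage-free.

(0,0): Delta=0.1442 Bond=-4.6629
V0=2.6927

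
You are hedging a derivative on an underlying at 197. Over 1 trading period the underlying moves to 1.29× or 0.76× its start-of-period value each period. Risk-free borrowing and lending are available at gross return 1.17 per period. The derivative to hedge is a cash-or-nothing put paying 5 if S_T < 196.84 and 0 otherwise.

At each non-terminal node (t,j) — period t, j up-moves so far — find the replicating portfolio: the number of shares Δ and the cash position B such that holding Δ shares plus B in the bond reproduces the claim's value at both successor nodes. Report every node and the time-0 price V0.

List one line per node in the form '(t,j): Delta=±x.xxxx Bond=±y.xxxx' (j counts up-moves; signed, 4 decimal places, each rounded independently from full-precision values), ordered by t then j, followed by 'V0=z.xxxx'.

Under the risk-neutral measure, an up-move has probability p* = (R−d)/(u−d) = 0.7736 and values discount at R = 1.17.
At expiry t=1: V(1,0)=5.0000, V(1,1)=0.0000
  t=0,j=0: stock 197.0000 → up 254.1300 (V=0.0000), down 149.7200 (V=5.0000). Price 0.9676; hedge Δ=-0.0479, bond B=10.4015.
Each (Δ,B) replicates both successor values, so the strategy is self-financing and V0 is arbitrage-free.

(0,0): Delta=-0.0479 Bond=10.4015
V0=0.9676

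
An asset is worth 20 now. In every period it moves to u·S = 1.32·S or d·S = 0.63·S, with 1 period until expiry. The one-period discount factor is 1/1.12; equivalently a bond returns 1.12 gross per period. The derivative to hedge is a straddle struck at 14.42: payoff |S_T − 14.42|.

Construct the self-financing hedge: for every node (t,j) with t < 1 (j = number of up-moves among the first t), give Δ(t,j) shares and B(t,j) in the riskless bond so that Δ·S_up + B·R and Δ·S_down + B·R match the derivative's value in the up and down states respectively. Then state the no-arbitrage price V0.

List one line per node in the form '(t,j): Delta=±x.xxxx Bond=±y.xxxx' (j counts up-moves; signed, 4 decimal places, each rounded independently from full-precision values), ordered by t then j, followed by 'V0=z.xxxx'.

Risk-neutral probability p* = (R−d)/(u−d) = (1.12−0.63)/(1.32−0.63) = 0.7101.
Payoff layer (t=1): V(1,0)=1.8200, V(1,1)=11.9800
Node (0,0) S=20.0000: V=(p*·11.9800+(1−p*)·1.8200)/1.12=8.0670; Δ=(11.9800−1.8200)/(26.4000−12.6000)=0.7362; B=V−Δ·S=-6.6576
Check: Δ(0,0)·S0 + B(0,0) = 8.0670 = V0.

(0,0): Delta=0.7362 Bond=-6.6576
V0=8.0670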